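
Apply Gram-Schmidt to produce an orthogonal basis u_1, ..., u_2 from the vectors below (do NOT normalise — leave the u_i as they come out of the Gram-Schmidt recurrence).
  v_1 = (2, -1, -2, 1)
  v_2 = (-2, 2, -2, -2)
Orthogonal basis:
  u_1 = (2, -1, -2, 1)
  u_2 = (-6/5, 8/5, -14/5, -8/5)

Apply the Gram-Schmidt recurrence
  u_1 = v_1
  u_i = v_i − Σ_{j<i} ((v_i · u_j) / (u_j · u_j)) · u_j.

Step by step this gives:
  u_1 = (2, -1, -2, 1)
  u_2 = (-6/5, 8/5, -14/5, -8/5)

Orthogonality check:
  u_2 · u_1 = 0 (should be 0)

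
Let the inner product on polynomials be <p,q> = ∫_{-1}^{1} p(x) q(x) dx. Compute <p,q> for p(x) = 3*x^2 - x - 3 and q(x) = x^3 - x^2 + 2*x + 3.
<p,q> = -194/15

Expand the product: p(x)·q(x) = 3*x^5 - 4*x^4 + 4*x^3 + 10*x^2 - 9*x - 9.
∫_{-1}^{1} of each monomial x^k gives [2/(k+1) if k even, 0 if k odd]. Integrating term-by-term (or equivalently evaluating the antiderivative F(x) = x^6/2 - 4*x^5/5 + x^4 + 10*x^3/3 - 9*x^2/2 - 9*x at the endpoints):
  F(1) − F(−1) = -142/15 − (52/15) = -194/15.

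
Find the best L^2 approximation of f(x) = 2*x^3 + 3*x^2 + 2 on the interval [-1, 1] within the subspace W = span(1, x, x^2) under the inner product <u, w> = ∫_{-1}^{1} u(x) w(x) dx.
g(x) = 3*x^2 + 6*x/5 + 2

The best approximation g ∈ W is the orthogonal projection of f onto W. Writing g = a_0 + a_1 x + a_2 x^2, the coefficients solve the normal equations G · a = b where
  G_{ij} = <φ_i, φ_j> and b_i = <f, φ_i>, with φ_0 = 1, φ_1 = x, φ_2 = x^2.
G =
  [2, 0, 2/3]
  [0, 2/3, 0]
  [2/3, 0, 2/5],
b = (6, 4/5, 38/15).
Solving gives a_0 = 2, a_1 = 6/5, a_2 = 3, so
  g(x) = 3*x^2 + 6*x/5 + 2.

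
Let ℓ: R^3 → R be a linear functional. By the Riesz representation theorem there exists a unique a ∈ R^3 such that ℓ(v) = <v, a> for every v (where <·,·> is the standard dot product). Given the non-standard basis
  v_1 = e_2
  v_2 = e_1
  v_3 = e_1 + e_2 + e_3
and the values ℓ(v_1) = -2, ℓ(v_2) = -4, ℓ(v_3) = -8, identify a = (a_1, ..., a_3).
a = (-4, -2, -2)

Write a = (a_1, ..., a_3) in the standard basis. For each basis vector v_i, ℓ(v_i) = <v_i, a> is a linear equation in the a_j's. Collect the n equations into a matrix system V a = ℓ, where row i of V is v_i (expressed in the standard basis). Since V is invertible (lower-triangular with 1s on the diagonal, up to permutation), solve by back-substitution:
  V =
[[0, 1, 0],
 [1, 0, 0],
 [1, 1, 1]]
  V a = (-2, -4, -8)
Solving gives a = (-4, -2, -2).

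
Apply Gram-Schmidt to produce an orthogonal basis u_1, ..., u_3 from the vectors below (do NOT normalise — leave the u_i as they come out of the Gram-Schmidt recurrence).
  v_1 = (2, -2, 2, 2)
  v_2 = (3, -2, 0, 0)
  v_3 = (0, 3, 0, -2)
Orthogonal basis:
  u_1 = (2, -2, 2, 2)
  u_2 = (7/4, -3/4, -5/4, -5/4)
  u_3 = (32/27, 16/9, 35/27, -19/27)

Apply the Gram-Schmidt recurrence
  u_1 = v_1
  u_i = v_i − Σ_{j<i} ((v_i · u_j) / (u_j · u_j)) · u_j.

Step by step this gives:
  u_1 = (2, -2, 2, 2)
  u_2 = (7/4, -3/4, -5/4, -5/4)
  u_3 = (32/27, 16/9, 35/27, -19/27)

Orthogonality check:
  u_2 · u_1 = 0 (should be 0)
  u_3 · u_1 = 0 (should be 0)
  u_3 · u_2 = 0 (should be 0)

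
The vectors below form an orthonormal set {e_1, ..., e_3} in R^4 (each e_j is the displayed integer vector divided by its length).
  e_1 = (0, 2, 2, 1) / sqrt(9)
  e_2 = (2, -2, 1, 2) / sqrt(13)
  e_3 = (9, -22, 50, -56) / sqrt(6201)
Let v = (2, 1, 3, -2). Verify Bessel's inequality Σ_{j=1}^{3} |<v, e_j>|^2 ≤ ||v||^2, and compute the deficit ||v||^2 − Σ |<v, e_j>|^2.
Σ |<v, e_j>|^2 = 785/53; ||v||^2 = 18; deficit = 169/53

Write each e_j = u_j / sqrt(<u_j, u_j>) where u_j is the displayed integer vector. Then <v, e_j> = <v, u_j> / sqrt(<u_j, u_j>), so |<v, e_j>|^2 = <v, u_j>^2 / <u_j, u_j>.
Coefficients: <v, e_1> = 6/sqrt(9), <v, e_2> = 1/sqrt(13), <v, e_3> = 258/sqrt(6201).
Square and sum: Σ |<v, e_j>|^2 = 785/53.
Compute ||v||^2 = v·v = 18.
Deficit = 18 − 785/53 = 169/53 ≥ 0, confirming Bessel's inequality. (The deficit equals ||v − Σ <v,e_j> e_j||^2, the squared distance from v to span{e_j}.)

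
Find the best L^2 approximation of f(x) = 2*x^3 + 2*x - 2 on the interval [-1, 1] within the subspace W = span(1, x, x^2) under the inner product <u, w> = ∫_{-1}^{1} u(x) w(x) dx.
g(x) = 16*x/5 - 2

The best approximation g ∈ W is the orthogonal projection of f onto W. Writing g = a_0 + a_1 x + a_2 x^2, the coefficients solve the normal equations G · a = b where
  G_{ij} = <φ_i, φ_j> and b_i = <f, φ_i>, with φ_0 = 1, φ_1 = x, φ_2 = x^2.
G =
  [2, 0, 2/3]
  [0, 2/3, 0]
  [2/3, 0, 2/5],
b = (-4, 32/15, -4/3).
Solving gives a_0 = -2, a_1 = 16/5, a_2 = 0, so
  g(x) = 16*x/5 - 2.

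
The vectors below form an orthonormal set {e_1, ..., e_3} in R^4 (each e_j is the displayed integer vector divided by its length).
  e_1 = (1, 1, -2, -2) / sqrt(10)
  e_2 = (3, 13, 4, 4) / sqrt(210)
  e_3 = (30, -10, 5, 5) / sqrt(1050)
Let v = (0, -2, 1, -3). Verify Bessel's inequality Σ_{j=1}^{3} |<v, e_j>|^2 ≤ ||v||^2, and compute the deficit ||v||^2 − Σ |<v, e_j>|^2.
Σ |<v, e_j>|^2 = 6; ||v||^2 = 14; deficit = 8

Write each e_j = u_j / sqrt(<u_j, u_j>) where u_j is the displayed integer vector. Then <v, e_j> = <v, u_j> / sqrt(<u_j, u_j>), so |<v, e_j>|^2 = <v, u_j>^2 / <u_j, u_j>.
Coefficients: <v, e_1> = 2/sqrt(10), <v, e_2> = -34/sqrt(210), <v, e_3> = 10/sqrt(1050).
Square and sum: Σ |<v, e_j>|^2 = 6.
Compute ||v||^2 = v·v = 14.
Deficit = 14 − 6 = 8 ≥ 0, confirming Bessel's inequality. (The deficit equals ||v − Σ <v,e_j> e_j||^2, the squared distance from v to span{e_j}.)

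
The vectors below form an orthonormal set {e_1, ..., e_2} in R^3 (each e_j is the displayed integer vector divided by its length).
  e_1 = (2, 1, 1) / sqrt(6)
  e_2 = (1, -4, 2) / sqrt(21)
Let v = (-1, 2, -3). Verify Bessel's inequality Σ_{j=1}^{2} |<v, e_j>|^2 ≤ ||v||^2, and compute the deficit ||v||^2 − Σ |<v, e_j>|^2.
Σ |<v, e_j>|^2 = 171/14; ||v||^2 = 14; deficit = 25/14

Write each e_j = u_j / sqrt(<u_j, u_j>) where u_j is the displayed integer vector. Then <v, e_j> = <v, u_j> / sqrt(<u_j, u_j>), so |<v, e_j>|^2 = <v, u_j>^2 / <u_j, u_j>.
Coefficients: <v, e_1> = -3/sqrt(6), <v, e_2> = -15/sqrt(21).
Square and sum: Σ |<v, e_j>|^2 = 171/14.
Compute ||v||^2 = v·v = 14.
Deficit = 14 − 171/14 = 25/14 ≥ 0, confirming Bessel's inequality. (The deficit equals ||v − Σ <v,e_j> e_j||^2, the squared distance from v to span{e_j}.)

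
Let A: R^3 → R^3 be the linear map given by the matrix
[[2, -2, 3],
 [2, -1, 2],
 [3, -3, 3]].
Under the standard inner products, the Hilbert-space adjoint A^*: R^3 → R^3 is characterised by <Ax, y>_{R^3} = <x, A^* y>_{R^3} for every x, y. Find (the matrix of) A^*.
A^* = A^T =
[[2, 2, 3],
 [-2, -1, -3],
 [3, 2, 3]]

For real matrices with standard dot products, the defining identity <Ax, y> = <x, A^* y> gives (Ax)^T y = x^T (A^*) y, i.e. x^T A^T y = x^T (A^*) y. Since this holds for all x, y, we must have A^* = A^T. Therefore
A^* =
[[2, 2, 3],
 [-2, -1, -3],
 [3, 2, 3]].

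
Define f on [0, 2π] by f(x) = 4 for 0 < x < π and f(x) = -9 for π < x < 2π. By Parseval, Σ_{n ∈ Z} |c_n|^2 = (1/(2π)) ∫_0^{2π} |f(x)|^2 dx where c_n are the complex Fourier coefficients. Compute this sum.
Σ |c_n|^2 = 97/2

Parseval equates the L^2 energy of f (normalised by 1/(2π)) with the ℓ^2 sum of its Fourier coefficients: (1/(2π)) ∫_0^{2π} |f|^2 = Σ |c_n|^2.
Compute the left side: (1/(2π)) [∫_0^π 4^2 dx + ∫_π^{2π} (-9)^2 dx] = (1/(2π)) · (16π + 81π) = (16 + 81)/2 = 97/2.
So Σ_{n ∈ Z} |c_n|^2 = 97/2.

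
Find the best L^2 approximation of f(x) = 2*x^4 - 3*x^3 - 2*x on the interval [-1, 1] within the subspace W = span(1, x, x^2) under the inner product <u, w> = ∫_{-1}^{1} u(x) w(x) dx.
g(x) = 12*x^2/7 - 19*x/5 - 6/35

The best approximation g ∈ W is the orthogonal projection of f onto W. Writing g = a_0 + a_1 x + a_2 x^2, the coefficients solve the normal equations G · a = b where
  G_{ij} = <φ_i, φ_j> and b_i = <f, φ_i>, with φ_0 = 1, φ_1 = x, φ_2 = x^2.
G =
  [2, 0, 2/3]
  [0, 2/3, 0]
  [2/3, 0, 2/5],
b = (4/5, -38/15, 4/7).
Solving gives a_0 = -6/35, a_1 = -19/5, a_2 = 12/7, so
  g(x) = 12*x^2/7 - 19*x/5 - 6/35.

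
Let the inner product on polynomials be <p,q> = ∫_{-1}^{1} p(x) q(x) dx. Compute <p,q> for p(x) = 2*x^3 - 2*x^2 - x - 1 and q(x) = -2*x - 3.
<p,q> = 146/15

Expand the product: p(x)·q(x) = -4*x^4 - 2*x^3 + 8*x^2 + 5*x + 3.
∫_{-1}^{1} of each monomial x^k gives [2/(k+1) if k even, 0 if k odd]. Integrating term-by-term (or equivalently evaluating the antiderivative F(x) = -4*x^5/5 - x^4/2 + 8*x^3/3 + 5*x^2/2 + 3*x at the endpoints):
  F(1) − F(−1) = 103/15 − (-43/15) = 146/15.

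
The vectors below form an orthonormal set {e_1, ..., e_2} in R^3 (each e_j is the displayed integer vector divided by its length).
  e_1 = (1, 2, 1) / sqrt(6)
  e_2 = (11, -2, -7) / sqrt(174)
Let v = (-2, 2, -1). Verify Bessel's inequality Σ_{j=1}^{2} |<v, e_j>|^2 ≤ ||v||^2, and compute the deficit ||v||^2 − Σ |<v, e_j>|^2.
Σ |<v, e_j>|^2 = 65/29; ||v||^2 = 9; deficit = 196/29

Write each e_j = u_j / sqrt(<u_j, u_j>) where u_j is the displayed integer vector. Then <v, e_j> = <v, u_j> / sqrt(<u_j, u_j>), so |<v, e_j>|^2 = <v, u_j>^2 / <u_j, u_j>.
Coefficients: <v, e_1> = 1/sqrt(6), <v, e_2> = -19/sqrt(174).
Square and sum: Σ |<v, e_j>|^2 = 65/29.
Compute ||v||^2 = v·v = 9.
Deficit = 9 − 65/29 = 196/29 ≥ 0, confirming Bessel's inequality. (The deficit equals ||v − Σ <v,e_j> e_j||^2, the squared distance from v to span{e_j}.)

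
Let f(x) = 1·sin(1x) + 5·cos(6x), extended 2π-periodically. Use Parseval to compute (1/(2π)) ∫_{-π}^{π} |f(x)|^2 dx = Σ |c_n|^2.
Σ |c_n|^2 = 13

Expand |f|^2 and use orthogonality of {sin(nx), cos(mx)} on [-π, π]:
  ∫_{-π}^{π} sin(nx)^2 dx = π, ∫ cos(mx)^2 dx = π, and cross terms integrate to 0.
So ∫_{-π}^{π} f(x)^2 dx = 1^2 · π + 5^2 · π = (1 + 25)π.
Divide by 2π: (1 + 25)/2 = 13.
By Parseval, this equals Σ |c_n|^2.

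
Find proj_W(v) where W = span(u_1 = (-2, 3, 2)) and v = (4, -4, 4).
proj_W(v) = (24/17, -36/17, -24/17)

Set up U = [u_1 | ... | u_1] ∈ R^(3×1). The projector onto W = col(U) is P = U (U^T U)^(-1) U^T.
Compute U^T U =
  [17],
and U^T v = (-12).
Solve U^T U · c = U^T v for the coefficients: c = (-12/17). The projection is proj_W(v) = U c.
Check: (v - proj_W(v)) · u_1 = 0  (should be 0).
Result: proj_W(v) = (24/17, -36/17, -24/17).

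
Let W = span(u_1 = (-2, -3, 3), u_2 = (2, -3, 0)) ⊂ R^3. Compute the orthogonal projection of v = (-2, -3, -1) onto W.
proj_W(v) = (-10/29, -55/29, 35/29)

Set up U = [u_1 | ... | u_2] ∈ R^(3×2). The projector onto W = col(U) is P = U (U^T U)^(-1) U^T.
Compute U^T U =
  [22, 5]
  [5, 13],
and U^T v = (10, 5).
Solve U^T U · c = U^T v for the coefficients: c = (35/87, 20/87). The projection is proj_W(v) = U c.
Check: (v - proj_W(v)) · u_1 = 0  (should be 0).
Check: (v - proj_W(v)) · u_2 = 0  (should be 0).
Result: proj_W(v) = (-10/29, -55/29, 35/29).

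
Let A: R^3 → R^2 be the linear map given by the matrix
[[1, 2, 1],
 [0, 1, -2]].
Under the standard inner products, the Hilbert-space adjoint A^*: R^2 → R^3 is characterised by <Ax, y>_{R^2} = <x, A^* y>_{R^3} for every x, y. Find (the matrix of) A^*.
A^* = A^T =
[[1, 0],
 [2, 1],
 [1, -2]]

For real matrices with standard dot products, the defining identity <Ax, y> = <x, A^* y> gives (Ax)^T y = x^T (A^*) y, i.e. x^T A^T y = x^T (A^*) y. Since this holds for all x, y, we must have A^* = A^T. Therefore
A^* =
[[1, 0],
 [2, 1],
 [1, -2]].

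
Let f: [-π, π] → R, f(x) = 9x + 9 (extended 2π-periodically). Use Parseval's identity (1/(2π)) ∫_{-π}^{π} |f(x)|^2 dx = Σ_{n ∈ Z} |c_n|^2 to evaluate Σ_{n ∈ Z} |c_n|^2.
Σ |c_n|^2 = 27π^2 + 81

Expand and integrate term by term over [-π, π]:
  ∫ (9x)^2 dx = 81·(2π^3/3); ∫ 2·9·(9)·x dx = 0 (odd integrand); ∫ 9^2 dx = 81·2π.
So (1/(2π)) ∫_{-π}^{π} (9x + 9)^2 dx = 81π^2/3 + 81 = 27π^2 + 81.
Parseval ⇒ Σ |c_n|^2 = 27π^2 + 81.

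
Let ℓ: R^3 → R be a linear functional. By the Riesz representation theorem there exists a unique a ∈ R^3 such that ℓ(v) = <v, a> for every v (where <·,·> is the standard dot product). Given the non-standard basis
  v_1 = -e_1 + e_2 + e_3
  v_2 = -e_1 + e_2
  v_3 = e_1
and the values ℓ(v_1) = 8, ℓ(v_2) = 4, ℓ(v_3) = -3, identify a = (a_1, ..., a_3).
a = (-3, 1, 4)

Write a = (a_1, ..., a_3) in the standard basis. For each basis vector v_i, ℓ(v_i) = <v_i, a> is a linear equation in the a_j's. Collect the n equations into a matrix system V a = ℓ, where row i of V is v_i (expressed in the standard basis). Since V is invertible (lower-triangular with 1s on the diagonal, up to permutation), solve by back-substitution:
  V =
[[-1, 1, 1],
 [-1, 1, 0],
 [1, 0, 0]]
  V a = (8, 4, -3)
Solving gives a = (-3, 1, 4).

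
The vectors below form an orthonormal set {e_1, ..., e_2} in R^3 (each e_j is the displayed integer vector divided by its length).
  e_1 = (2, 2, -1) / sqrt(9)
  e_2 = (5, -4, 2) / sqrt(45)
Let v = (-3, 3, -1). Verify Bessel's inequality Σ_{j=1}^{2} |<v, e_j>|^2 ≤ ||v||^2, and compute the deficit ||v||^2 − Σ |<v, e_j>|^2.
Σ |<v, e_j>|^2 = 94/5; ||v||^2 = 19; deficit = 1/5

Write each e_j = u_j / sqrt(<u_j, u_j>) where u_j is the displayed integer vector. Then <v, e_j> = <v, u_j> / sqrt(<u_j, u_j>), so |<v, e_j>|^2 = <v, u_j>^2 / <u_j, u_j>.
Coefficients: <v, e_1> = 1/sqrt(9), <v, e_2> = -29/sqrt(45).
Square and sum: Σ |<v, e_j>|^2 = 94/5.
Compute ||v||^2 = v·v = 19.
Deficit = 19 − 94/5 = 1/5 ≥ 0, confirming Bessel's inequality. (The deficit equals ||v − Σ <v,e_j> e_j||^2, the squared distance from v to span{e_j}.)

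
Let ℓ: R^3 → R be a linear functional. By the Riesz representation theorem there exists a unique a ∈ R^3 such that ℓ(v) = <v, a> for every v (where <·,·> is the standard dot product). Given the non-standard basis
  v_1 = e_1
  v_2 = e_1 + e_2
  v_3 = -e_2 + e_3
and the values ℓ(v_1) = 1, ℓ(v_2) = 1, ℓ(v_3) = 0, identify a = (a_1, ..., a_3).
a = (1, 0, 0)

Write a = (a_1, ..., a_3) in the standard basis. For each basis vector v_i, ℓ(v_i) = <v_i, a> is a linear equation in the a_j's. Collect the n equations into a matrix system V a = ℓ, where row i of V is v_i (expressed in the standard basis). Since V is invertible (lower-triangular with 1s on the diagonal, up to permutation), solve by back-substitution:
  V =
[[1, 0, 0],
 [1, 1, 0],
 [0, -1, 1]]
  V a = (1, 1, 0)
Solving gives a = (1, 0, 0).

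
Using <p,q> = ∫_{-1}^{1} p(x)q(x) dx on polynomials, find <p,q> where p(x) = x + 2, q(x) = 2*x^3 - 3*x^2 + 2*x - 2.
<p,q> = -148/15

Expand the product: p(x)·q(x) = 2*x^4 + x^3 - 4*x^2 + 2*x - 4.
∫_{-1}^{1} of each monomial x^k gives [2/(k+1) if k even, 0 if k odd]. Integrating term-by-term (or equivalently evaluating the antiderivative F(x) = 2*x^5/5 + x^4/4 - 4*x^3/3 + x^2 - 4*x at the endpoints):
  F(1) − F(−1) = -221/60 − (371/60) = -148/15.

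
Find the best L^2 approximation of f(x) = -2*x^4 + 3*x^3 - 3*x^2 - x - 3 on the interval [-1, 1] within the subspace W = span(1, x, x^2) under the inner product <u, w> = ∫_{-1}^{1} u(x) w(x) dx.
g(x) = -33*x^2/7 + 4*x/5 - 99/35

The best approximation g ∈ W is the orthogonal projection of f onto W. Writing g = a_0 + a_1 x + a_2 x^2, the coefficients solve the normal equations G · a = b where
  G_{ij} = <φ_i, φ_j> and b_i = <f, φ_i>, with φ_0 = 1, φ_1 = x, φ_2 = x^2.
G =
  [2, 0, 2/3]
  [0, 2/3, 0]
  [2/3, 0, 2/5],
b = (-44/5, 8/15, -132/35).
Solving gives a_0 = -99/35, a_1 = 4/5, a_2 = -33/7, so
  g(x) = -33*x^2/7 + 4*x/5 - 99/35.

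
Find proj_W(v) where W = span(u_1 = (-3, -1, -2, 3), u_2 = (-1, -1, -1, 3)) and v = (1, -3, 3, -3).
proj_W(v) = (95/51, 35/51, 65/51, -35/17)

Set up U = [u_1 | ... | u_2] ∈ R^(4×2). The projector onto W = col(U) is P = U (U^T U)^(-1) U^T.
Compute U^T U =
  [23, 15]
  [15, 12],
and U^T v = (-15, -10).
Solve U^T U · c = U^T v for the coefficients: c = (-10/17, -5/51). The projection is proj_W(v) = U c.
Check: (v - proj_W(v)) · u_1 = 0  (should be 0).
Check: (v - proj_W(v)) · u_2 = 0  (should be 0).
Result: proj_W(v) = (95/51, 35/51, 65/51, -35/17).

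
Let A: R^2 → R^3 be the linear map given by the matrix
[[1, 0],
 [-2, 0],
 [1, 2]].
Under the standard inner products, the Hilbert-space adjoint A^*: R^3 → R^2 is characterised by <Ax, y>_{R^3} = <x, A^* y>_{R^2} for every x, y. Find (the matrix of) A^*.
A^* = A^T =
[[1, -2, 1],
 [0, 0, 2]]

For real matrices with standard dot products, the defining identity <Ax, y> = <x, A^* y> gives (Ax)^T y = x^T (A^*) y, i.e. x^T A^T y = x^T (A^*) y. Since this holds for all x, y, we must have A^* = A^T. Therefore
A^* =
[[1, -2, 1],
 [0, 0, 2]].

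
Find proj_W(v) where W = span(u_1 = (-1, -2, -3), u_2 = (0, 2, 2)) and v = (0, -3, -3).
proj_W(v) = (0, -3, -3)

Set up U = [u_1 | ... | u_2] ∈ R^(3×2). The projector onto W = col(U) is P = U (U^T U)^(-1) U^T.
Compute U^T U =
  [14, -10]
  [-10, 8],
and U^T v = (15, -12).
Solve U^T U · c = U^T v for the coefficients: c = (0, -3/2). The projection is proj_W(v) = U c.
Check: (v - proj_W(v)) · u_1 = 0  (should be 0).
Check: (v - proj_W(v)) · u_2 = 0  (should be 0).
Result: proj_W(v) = (0, -3, -3).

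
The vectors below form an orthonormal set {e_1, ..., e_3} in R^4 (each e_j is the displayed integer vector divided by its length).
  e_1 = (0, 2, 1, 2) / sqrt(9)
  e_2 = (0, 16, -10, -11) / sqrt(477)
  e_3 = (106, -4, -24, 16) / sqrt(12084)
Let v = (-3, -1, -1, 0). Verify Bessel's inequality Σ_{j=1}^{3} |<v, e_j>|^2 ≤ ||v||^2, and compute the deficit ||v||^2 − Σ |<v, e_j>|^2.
Σ |<v, e_j>|^2 = 458/57; ||v||^2 = 11; deficit = 169/57

Write each e_j = u_j / sqrt(<u_j, u_j>) where u_j is the displayed integer vector. Then <v, e_j> = <v, u_j> / sqrt(<u_j, u_j>), so |<v, e_j>|^2 = <v, u_j>^2 / <u_j, u_j>.
Coefficients: <v, e_1> = -3/sqrt(9), <v, e_2> = -6/sqrt(477), <v, e_3> = -290/sqrt(12084).
Square and sum: Σ |<v, e_j>|^2 = 458/57.
Compute ||v||^2 = v·v = 11.
Deficit = 11 − 458/57 = 169/57 ≥ 0, confirming Bessel's inequality. (The deficit equals ||v − Σ <v,e_j> e_j||^2, the squared distance from v to span{e_j}.)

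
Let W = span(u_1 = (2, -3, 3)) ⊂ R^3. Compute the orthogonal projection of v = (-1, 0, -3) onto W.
proj_W(v) = (-1, 3/2, -3/2)

Set up U = [u_1 | ... | u_1] ∈ R^(3×1). The projector onto W = col(U) is P = U (U^T U)^(-1) U^T.
Compute U^T U =
  [22],
and U^T v = (-11).
Solve U^T U · c = U^T v for the coefficients: c = (-1/2). The projection is proj_W(v) = U c.
Check: (v - proj_W(v)) · u_1 = 0  (should be 0).
Result: proj_W(v) = (-1, 3/2, -3/2).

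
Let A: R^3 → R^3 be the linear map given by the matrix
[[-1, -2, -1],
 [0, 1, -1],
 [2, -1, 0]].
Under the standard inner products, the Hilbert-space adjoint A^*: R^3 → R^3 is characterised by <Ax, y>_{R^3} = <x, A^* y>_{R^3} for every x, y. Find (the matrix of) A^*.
A^* = A^T =
[[-1, 0, 2],
 [-2, 1, -1],
 [-1, -1, 0]]

For real matrices with standard dot products, the defining identity <Ax, y> = <x, A^* y> gives (Ax)^T y = x^T (A^*) y, i.e. x^T A^T y = x^T (A^*) y. Since this holds for all x, y, we must have A^* = A^T. Therefore
A^* =
[[-1, 0, 2],
 [-2, 1, -1],
 [-1, -1, 0]].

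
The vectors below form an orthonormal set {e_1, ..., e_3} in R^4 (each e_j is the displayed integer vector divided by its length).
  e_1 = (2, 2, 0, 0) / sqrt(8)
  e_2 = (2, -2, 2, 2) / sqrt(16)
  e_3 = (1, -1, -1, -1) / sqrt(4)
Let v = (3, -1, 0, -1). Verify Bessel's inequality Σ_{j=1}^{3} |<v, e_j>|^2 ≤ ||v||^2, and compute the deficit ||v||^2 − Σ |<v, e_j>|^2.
Σ |<v, e_j>|^2 = 21/2; ||v||^2 = 11; deficit = 1/2

Write each e_j = u_j / sqrt(<u_j, u_j>) where u_j is the displayed integer vector. Then <v, e_j> = <v, u_j> / sqrt(<u_j, u_j>), so |<v, e_j>|^2 = <v, u_j>^2 / <u_j, u_j>.
Coefficients: <v, e_1> = 4/sqrt(8), <v, e_2> = 6/sqrt(16), <v, e_3> = 5/sqrt(4).
Square and sum: Σ |<v, e_j>|^2 = 21/2.
Compute ||v||^2 = v·v = 11.
Deficit = 11 − 21/2 = 1/2 ≥ 0, confirming Bessel's inequality. (The deficit equals ||v − Σ <v,e_j> e_j||^2, the squared distance from v to span{e_j}.)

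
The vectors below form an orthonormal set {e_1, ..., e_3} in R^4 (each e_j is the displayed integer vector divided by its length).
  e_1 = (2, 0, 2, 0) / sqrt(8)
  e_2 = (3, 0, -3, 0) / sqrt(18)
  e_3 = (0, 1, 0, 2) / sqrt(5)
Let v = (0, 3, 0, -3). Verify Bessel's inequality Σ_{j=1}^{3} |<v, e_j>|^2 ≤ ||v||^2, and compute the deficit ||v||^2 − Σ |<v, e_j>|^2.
Σ |<v, e_j>|^2 = 9/5; ||v||^2 = 18; deficit = 81/5

Write each e_j = u_j / sqrt(<u_j, u_j>) where u_j is the displayed integer vector. Then <v, e_j> = <v, u_j> / sqrt(<u_j, u_j>), so |<v, e_j>|^2 = <v, u_j>^2 / <u_j, u_j>.
Coefficients: <v, e_1> = 0/sqrt(8), <v, e_2> = 0/sqrt(18), <v, e_3> = -3/sqrt(5).
Square and sum: Σ |<v, e_j>|^2 = 9/5.
Compute ||v||^2 = v·v = 18.
Deficit = 18 − 9/5 = 81/5 ≥ 0, confirming Bessel's inequality. (The deficit equals ||v − Σ <v,e_j> e_j||^2, the squared distance from v to span{e_j}.)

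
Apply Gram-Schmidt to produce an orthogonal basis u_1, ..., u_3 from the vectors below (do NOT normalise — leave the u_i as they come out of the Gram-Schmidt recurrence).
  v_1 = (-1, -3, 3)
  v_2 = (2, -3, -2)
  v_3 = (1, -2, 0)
Orthogonal basis:
  u_1 = (-1, -3, 3)
  u_2 = (39/19, -54/19, -41/19)
  u_3 = (15/46, 2/23, 9/46)

Apply the Gram-Schmidt recurrence
  u_1 = v_1
  u_i = v_i − Σ_{j<i} ((v_i · u_j) / (u_j · u_j)) · u_j.

Step by step this gives:
  u_1 = (-1, -3, 3)
  u_2 = (39/19, -54/19, -41/19)
  u_3 = (15/46, 2/23, 9/46)

Orthogonality check:
  u_2 · u_1 = 0 (should be 0)
  u_3 · u_1 = 0 (should be 0)
  u_3 · u_2 = 0 (should be 0)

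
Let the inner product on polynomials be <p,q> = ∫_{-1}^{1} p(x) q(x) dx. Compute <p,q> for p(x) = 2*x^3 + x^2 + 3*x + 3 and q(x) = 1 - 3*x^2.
<p,q> = -8/15

Expand the product: p(x)·q(x) = -6*x^5 - 3*x^4 - 7*x^3 - 8*x^2 + 3*x + 3.
∫_{-1}^{1} of each monomial x^k gives [2/(k+1) if k even, 0 if k odd]. Integrating term-by-term (or equivalently evaluating the antiderivative F(x) = -x^6 - 3*x^5/5 - 7*x^4/4 - 8*x^3/3 + 3*x^2/2 + 3*x at the endpoints):
  F(1) − F(−1) = -91/60 − (-59/60) = -8/15.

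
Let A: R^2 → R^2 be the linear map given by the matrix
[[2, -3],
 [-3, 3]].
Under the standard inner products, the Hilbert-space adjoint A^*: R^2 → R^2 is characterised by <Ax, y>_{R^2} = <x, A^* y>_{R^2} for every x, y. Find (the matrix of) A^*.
A^* = A^T =
[[2, -3],
 [-3, 3]]

For real matrices with standard dot products, the defining identity <Ax, y> = <x, A^* y> gives (Ax)^T y = x^T (A^*) y, i.e. x^T A^T y = x^T (A^*) y. Since this holds for all x, y, we must have A^* = A^T. Therefore
A^* =
[[2, -3],
 [-3, 3]].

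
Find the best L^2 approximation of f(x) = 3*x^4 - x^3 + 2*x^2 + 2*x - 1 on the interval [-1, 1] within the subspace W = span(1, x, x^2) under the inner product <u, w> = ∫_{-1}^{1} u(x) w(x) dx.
g(x) = 32*x^2/7 + 7*x/5 - 44/35

The best approximation g ∈ W is the orthogonal projection of f onto W. Writing g = a_0 + a_1 x + a_2 x^2, the coefficients solve the normal equations G · a = b where
  G_{ij} = <φ_i, φ_j> and b_i = <f, φ_i>, with φ_0 = 1, φ_1 = x, φ_2 = x^2.
G =
  [2, 0, 2/3]
  [0, 2/3, 0]
  [2/3, 0, 2/5],
b = (8/15, 14/15, 104/105).
Solving gives a_0 = -44/35, a_1 = 7/5, a_2 = 32/7, so
  g(x) = 32*x^2/7 + 7*x/5 - 44/35.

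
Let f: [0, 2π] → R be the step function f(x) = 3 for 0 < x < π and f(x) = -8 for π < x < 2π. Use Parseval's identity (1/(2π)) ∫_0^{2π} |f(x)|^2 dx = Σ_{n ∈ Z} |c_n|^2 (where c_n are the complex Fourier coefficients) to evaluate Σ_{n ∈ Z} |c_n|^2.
Σ |c_n|^2 = 73/2

Parseval equates the L^2 energy of f (normalised by 1/(2π)) with the ℓ^2 sum of its Fourier coefficients: (1/(2π)) ∫_0^{2π} |f|^2 = Σ |c_n|^2.
Compute the left side: (1/(2π)) [∫_0^π 3^2 dx + ∫_π^{2π} (-8)^2 dx] = (1/(2π)) · (9π + 64π) = (9 + 64)/2 = 73/2.
So Σ_{n ∈ Z} |c_n|^2 = 73/2.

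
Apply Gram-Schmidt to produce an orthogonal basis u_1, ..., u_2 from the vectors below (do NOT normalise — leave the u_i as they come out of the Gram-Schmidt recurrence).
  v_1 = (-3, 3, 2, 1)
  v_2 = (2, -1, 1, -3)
Orthogonal basis:
  u_1 = (-3, 3, 2, 1)
  u_2 = (16/23, 7/23, 43/23, -59/23)

Apply the Gram-Schmidt recurrence
  u_1 = v_1
  u_i = v_i − Σ_{j<i} ((v_i · u_j) / (u_j · u_j)) · u_j.

Step by step this gives:
  u_1 = (-3, 3, 2, 1)
  u_2 = (16/23, 7/23, 43/23, -59/23)

Orthogonality check:
  u_2 · u_1 = 0 (should be 0)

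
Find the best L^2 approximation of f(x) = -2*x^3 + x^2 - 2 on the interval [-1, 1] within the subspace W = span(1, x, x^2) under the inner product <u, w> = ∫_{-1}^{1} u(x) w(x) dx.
g(x) = x^2 - 6*x/5 - 2

The best approximation g ∈ W is the orthogonal projection of f onto W. Writing g = a_0 + a_1 x + a_2 x^2, the coefficients solve the normal equations G · a = b where
  G_{ij} = <φ_i, φ_j> and b_i = <f, φ_i>, with φ_0 = 1, φ_1 = x, φ_2 = x^2.
G =
  [2, 0, 2/3]
  [0, 2/3, 0]
  [2/3, 0, 2/5],
b = (-10/3, -4/5, -14/15).
Solving gives a_0 = -2, a_1 = -6/5, a_2 = 1, so
  g(x) = x^2 - 6*x/5 - 2.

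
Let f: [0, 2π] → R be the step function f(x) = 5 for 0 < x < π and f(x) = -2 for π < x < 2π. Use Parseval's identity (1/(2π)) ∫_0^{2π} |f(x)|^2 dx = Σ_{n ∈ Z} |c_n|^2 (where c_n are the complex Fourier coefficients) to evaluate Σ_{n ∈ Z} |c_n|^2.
Σ |c_n|^2 = 29/2

Parseval equates the L^2 energy of f (normalised by 1/(2π)) with the ℓ^2 sum of its Fourier coefficients: (1/(2π)) ∫_0^{2π} |f|^2 = Σ |c_n|^2.
Compute the left side: (1/(2π)) [∫_0^π 5^2 dx + ∫_π^{2π} (-2)^2 dx] = (1/(2π)) · (25π + 4π) = (25 + 4)/2 = 29/2.
So Σ_{n ∈ Z} |c_n|^2 = 29/2.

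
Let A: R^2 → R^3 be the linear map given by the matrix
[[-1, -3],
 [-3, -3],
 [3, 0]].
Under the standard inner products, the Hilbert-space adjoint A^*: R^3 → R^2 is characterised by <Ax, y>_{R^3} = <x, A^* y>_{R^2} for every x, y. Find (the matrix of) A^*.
A^* = A^T =
[[-1, -3, 3],
 [-3, -3, 0]]

For real matrices with standard dot products, the defining identity <Ax, y> = <x, A^* y> gives (Ax)^T y = x^T (A^*) y, i.e. x^T A^T y = x^T (A^*) y. Since this holds for all x, y, we must have A^* = A^T. Therefore
A^* =
[[-1, -3, 3],
 [-3, -3, 0]].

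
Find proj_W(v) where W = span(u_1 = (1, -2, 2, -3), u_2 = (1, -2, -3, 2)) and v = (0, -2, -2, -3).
proj_W(v) = (13/11, -26/11, -1/11, -12/11)

Set up U = [u_1 | ... | u_2] ∈ R^(4×2). The projector onto W = col(U) is P = U (U^T U)^(-1) U^T.
Compute U^T U =
  [18, -7]
  [-7, 18],
and U^T v = (9, 4).
Solve U^T U · c = U^T v for the coefficients: c = (38/55, 27/55). The projection is proj_W(v) = U c.
Check: (v - proj_W(v)) · u_1 = 0  (should be 0).
Check: (v - proj_W(v)) · u_2 = 0  (should be 0).
Result: proj_W(v) = (13/11, -26/11, -1/11, -12/11).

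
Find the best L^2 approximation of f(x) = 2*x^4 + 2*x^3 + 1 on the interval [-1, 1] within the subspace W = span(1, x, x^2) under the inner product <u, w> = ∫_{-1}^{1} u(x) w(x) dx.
g(x) = 12*x^2/7 + 6*x/5 + 29/35

The best approximation g ∈ W is the orthogonal projection of f onto W. Writing g = a_0 + a_1 x + a_2 x^2, the coefficients solve the normal equations G · a = b where
  G_{ij} = <φ_i, φ_j> and b_i = <f, φ_i>, with φ_0 = 1, φ_1 = x, φ_2 = x^2.
G =
  [2, 0, 2/3]
  [0, 2/3, 0]
  [2/3, 0, 2/5],
b = (14/5, 4/5, 26/21).
Solving gives a_0 = 29/35, a_1 = 6/5, a_2 = 12/7, so
  g(x) = 12*x^2/7 + 6*x/5 + 29/35.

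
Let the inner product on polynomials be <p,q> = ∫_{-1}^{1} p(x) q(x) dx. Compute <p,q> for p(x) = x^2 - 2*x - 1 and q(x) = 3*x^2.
<p,q> = -4/5

Expand the product: p(x)·q(x) = 3*x^4 - 6*x^3 - 3*x^2.
∫_{-1}^{1} of each monomial x^k gives [2/(k+1) if k even, 0 if k odd]. Integrating term-by-term (or equivalently evaluating the antiderivative F(x) = 3*x^5/5 - 3*x^4/2 - x^3 at the endpoints):
  F(1) − F(−1) = -19/10 − (-11/10) = -4/5.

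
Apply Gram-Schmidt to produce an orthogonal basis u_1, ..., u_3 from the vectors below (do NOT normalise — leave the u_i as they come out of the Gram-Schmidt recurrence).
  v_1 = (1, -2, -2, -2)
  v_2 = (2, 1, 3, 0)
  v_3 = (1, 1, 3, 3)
Orthogonal basis:
  u_1 = (1, -2, -2, -2)
  u_2 = (32/13, 1/13, 27/13, -12/13)
  u_3 = (50/73, -76/73, -8/73, 109/73)

Apply the Gram-Schmidt recurrence
  u_1 = v_1
  u_i = v_i − Σ_{j<i} ((v_i · u_j) / (u_j · u_j)) · u_j.

Step by step this gives:
  u_1 = (1, -2, -2, -2)
  u_2 = (32/13, 1/13, 27/13, -12/13)
  u_3 = (50/73, -76/73, -8/73, 109/73)

Orthogonality check:
  u_2 · u_1 = 0 (should be 0)
  u_3 · u_1 = 0 (should be 0)
  u_3 · u_2 = 0 (should be 0)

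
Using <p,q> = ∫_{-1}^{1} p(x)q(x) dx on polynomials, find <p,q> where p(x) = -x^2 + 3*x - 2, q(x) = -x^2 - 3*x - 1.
<p,q> = 2/5

Expand the product: p(x)·q(x) = x^4 - 6*x^2 + 3*x + 2.
∫_{-1}^{1} of each monomial x^k gives [2/(k+1) if k even, 0 if k odd]. Integrating term-by-term (or equivalently evaluating the antiderivative F(x) = x^5/5 - 2*x^3 + 3*x^2/2 + 2*x at the endpoints):
  F(1) − F(−1) = 17/10 − (13/10) = 2/5.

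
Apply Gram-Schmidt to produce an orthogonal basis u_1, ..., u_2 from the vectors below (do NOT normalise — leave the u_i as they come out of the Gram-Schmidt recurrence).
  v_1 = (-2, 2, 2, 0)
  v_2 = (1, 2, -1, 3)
Orthogonal basis:
  u_1 = (-2, 2, 2, 0)
  u_2 = (1, 2, -1, 3)

Apply the Gram-Schmidt recurrence
  u_1 = v_1
  u_i = v_i − Σ_{j<i} ((v_i · u_j) / (u_j · u_j)) · u_j.

Step by step this gives:
  u_1 = (-2, 2, 2, 0)
  u_2 = (1, 2, -1, 3)

Orthogonality check:
  u_2 · u_1 = 0 (should be 0)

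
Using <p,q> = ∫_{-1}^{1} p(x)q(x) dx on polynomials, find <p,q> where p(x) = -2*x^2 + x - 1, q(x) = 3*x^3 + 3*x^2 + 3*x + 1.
<p,q> = -68/15

Expand the product: p(x)·q(x) = -6*x^5 - 3*x^4 - 6*x^3 - 2*x^2 - 2*x - 1.
∫_{-1}^{1} of each monomial x^k gives [2/(k+1) if k even, 0 if k odd]. Integrating term-by-term (or equivalently evaluating the antiderivative F(x) = -x^6 - 3*x^5/5 - 3*x^4/2 - 2*x^3/3 - x^2 - x at the endpoints):
  F(1) − F(−1) = -173/30 − (-37/30) = -68/15.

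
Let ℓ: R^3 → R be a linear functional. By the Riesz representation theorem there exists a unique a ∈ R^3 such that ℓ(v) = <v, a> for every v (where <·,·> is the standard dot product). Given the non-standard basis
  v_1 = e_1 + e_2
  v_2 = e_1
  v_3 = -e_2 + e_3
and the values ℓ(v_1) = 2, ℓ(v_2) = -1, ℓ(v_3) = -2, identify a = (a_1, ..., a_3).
a = (-1, 3, 1)

Write a = (a_1, ..., a_3) in the standard basis. For each basis vector v_i, ℓ(v_i) = <v_i, a> is a linear equation in the a_j's. Collect the n equations into a matrix system V a = ℓ, where row i of V is v_i (expressed in the standard basis). Since V is invertible (lower-triangular with 1s on the diagonal, up to permutation), solve by back-substitution:
  V =
[[1, 1, 0],
 [1, 0, 0],
 [0, -1, 1]]
  V a = (2, -1, -2)
Solving gives a = (-1, 3, 1).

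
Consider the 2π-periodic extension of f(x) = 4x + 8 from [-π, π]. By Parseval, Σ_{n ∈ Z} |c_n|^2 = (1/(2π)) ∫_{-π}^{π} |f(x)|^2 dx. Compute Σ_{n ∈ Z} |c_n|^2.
Σ |c_n|^2 = 16π^2/3 + 64

Expand and integrate term by term over [-π, π]:
  ∫ (4x)^2 dx = 16·(2π^3/3); ∫ 2·4·(8)·x dx = 0 (odd integrand); ∫ 8^2 dx = 64·2π.
So (1/(2π)) ∫_{-π}^{π} (4x + 8)^2 dx = 16π^2/3 + 64 = 16π^2/3 + 64.
Parseval ⇒ Σ |c_n|^2 = 16π^2/3 + 64.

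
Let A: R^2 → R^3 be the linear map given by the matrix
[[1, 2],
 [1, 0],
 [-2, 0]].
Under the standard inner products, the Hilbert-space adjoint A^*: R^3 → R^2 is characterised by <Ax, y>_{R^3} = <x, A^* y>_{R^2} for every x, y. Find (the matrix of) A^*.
A^* = A^T =
[[1, 1, -2],
 [2, 0, 0]]

For real matrices with standard dot products, the defining identity <Ax, y> = <x, A^* y> gives (Ax)^T y = x^T (A^*) y, i.e. x^T A^T y = x^T (A^*) y. Since this holds for all x, y, we must have A^* = A^T. Therefore
A^* =
[[1, 1, -2],
 [2, 0, 0]].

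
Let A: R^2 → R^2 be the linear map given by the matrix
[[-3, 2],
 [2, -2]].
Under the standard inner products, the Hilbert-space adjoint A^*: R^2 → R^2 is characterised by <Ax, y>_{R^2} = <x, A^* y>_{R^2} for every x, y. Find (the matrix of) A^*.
A^* = A^T =
[[-3, 2],
 [2, -2]]

For real matrices with standard dot products, the defining identity <Ax, y> = <x, A^* y> gives (Ax)^T y = x^T (A^*) y, i.e. x^T A^T y = x^T (A^*) y. Since this holds for all x, y, we must have A^* = A^T. Therefore
A^* =
[[-3, 2],
 [2, -2]].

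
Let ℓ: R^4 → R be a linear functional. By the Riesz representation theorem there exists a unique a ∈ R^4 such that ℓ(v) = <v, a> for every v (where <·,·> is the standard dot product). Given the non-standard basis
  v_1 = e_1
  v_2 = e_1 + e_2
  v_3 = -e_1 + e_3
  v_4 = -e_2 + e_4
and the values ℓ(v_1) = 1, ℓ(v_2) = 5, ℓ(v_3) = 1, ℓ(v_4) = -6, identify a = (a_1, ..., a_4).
a = (1, 4, 2, -2)

Write a = (a_1, ..., a_4) in the standard basis. For each basis vector v_i, ℓ(v_i) = <v_i, a> is a linear equation in the a_j's. Collect the n equations into a matrix system V a = ℓ, where row i of V is v_i (expressed in the standard basis). Since V is invertible (lower-triangular with 1s on the diagonal, up to permutation), solve by back-substitution:
  V =
[[1, 0, 0, 0],
 [1, 1, 0, 0],
 [-1, 0, 1, 0],
 [0, -1, 0, 1]]
  V a = (1, 5, 1, -6)
Solving gives a = (1, 4, 2, -2).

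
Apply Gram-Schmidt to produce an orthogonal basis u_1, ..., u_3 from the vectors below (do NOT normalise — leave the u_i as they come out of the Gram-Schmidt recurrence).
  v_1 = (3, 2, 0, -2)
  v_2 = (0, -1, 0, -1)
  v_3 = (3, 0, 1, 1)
Orthogonal basis:
  u_1 = (3, 2, 0, -2)
  u_2 = (0, -1, 0, -1)
  u_3 = (30/17, -45/34, 1, 45/34)

Apply the Gram-Schmidt recurrence
  u_1 = v_1
  u_i = v_i − Σ_{j<i} ((v_i · u_j) / (u_j · u_j)) · u_j.

Step by step this gives:
  u_1 = (3, 2, 0, -2)
  u_2 = (0, -1, 0, -1)
  u_3 = (30/17, -45/34, 1, 45/34)

Orthogonality check:
  u_2 · u_1 = 0 (should be 0)
  u_3 · u_1 = 0 (should be 0)
  u_3 · u_2 = 0 (should be 0)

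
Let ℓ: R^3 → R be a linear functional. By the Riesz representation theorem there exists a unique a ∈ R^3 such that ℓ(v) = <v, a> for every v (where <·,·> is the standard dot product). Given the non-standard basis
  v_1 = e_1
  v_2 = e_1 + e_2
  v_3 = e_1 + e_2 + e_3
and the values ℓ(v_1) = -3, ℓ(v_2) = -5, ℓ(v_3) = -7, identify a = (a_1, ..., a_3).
a = (-3, -2, -2)

Write a = (a_1, ..., a_3) in the standard basis. For each basis vector v_i, ℓ(v_i) = <v_i, a> is a linear equation in the a_j's. Collect the n equations into a matrix system V a = ℓ, where row i of V is v_i (expressed in the standard basis). Since V is invertible (lower-triangular with 1s on the diagonal, up to permutation), solve by back-substitution:
  V =
[[1, 0, 0],
 [1, 1, 0],
 [1, 1, 1]]
  V a = (-3, -5, -7)
Solving gives a = (-3, -2, -2).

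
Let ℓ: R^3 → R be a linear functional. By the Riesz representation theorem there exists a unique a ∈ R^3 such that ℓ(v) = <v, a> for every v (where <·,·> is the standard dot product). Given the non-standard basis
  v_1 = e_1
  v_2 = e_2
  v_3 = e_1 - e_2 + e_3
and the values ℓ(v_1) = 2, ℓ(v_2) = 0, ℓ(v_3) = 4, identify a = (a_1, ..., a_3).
a = (2, 0, 2)

Write a = (a_1, ..., a_3) in the standard basis. For each basis vector v_i, ℓ(v_i) = <v_i, a> is a linear equation in the a_j's. Collect the n equations into a matrix system V a = ℓ, where row i of V is v_i (expressed in the standard basis). Since V is invertible (lower-triangular with 1s on the diagonal, up to permutation), solve by back-substitution:
  V =
[[1, 0, 0],
 [0, 1, 0],
 [1, -1, 1]]
  V a = (2, 0, 4)
Solving gives a = (2, 0, 2).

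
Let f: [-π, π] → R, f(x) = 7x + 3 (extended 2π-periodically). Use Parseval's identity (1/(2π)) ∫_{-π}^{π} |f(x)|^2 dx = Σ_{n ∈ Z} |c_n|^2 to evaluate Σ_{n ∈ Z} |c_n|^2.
Σ |c_n|^2 = 49π^2/3 + 9

Expand and integrate term by term over [-π, π]:
  ∫ (7x)^2 dx = 49·(2π^3/3); ∫ 2·7·(3)·x dx = 0 (odd integrand); ∫ 3^2 dx = 9·2π.
So (1/(2π)) ∫_{-π}^{π} (7x + 3)^2 dx = 49π^2/3 + 9 = 49π^2/3 + 9.
Parseval ⇒ Σ |c_n|^2 = 49π^2/3 + 9.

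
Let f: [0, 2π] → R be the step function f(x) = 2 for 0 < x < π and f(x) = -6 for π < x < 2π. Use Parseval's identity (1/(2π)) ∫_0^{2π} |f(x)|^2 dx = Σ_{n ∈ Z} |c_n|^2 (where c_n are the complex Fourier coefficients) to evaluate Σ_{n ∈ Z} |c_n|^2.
Σ |c_n|^2 = 20

Parseval equates the L^2 energy of f (normalised by 1/(2π)) with the ℓ^2 sum of its Fourier coefficients: (1/(2π)) ∫_0^{2π} |f|^2 = Σ |c_n|^2.
Compute the left side: (1/(2π)) [∫_0^π 2^2 dx + ∫_π^{2π} (-6)^2 dx] = (1/(2π)) · (4π + 36π) = (4 + 36)/2 = 20.
So Σ_{n ∈ Z} |c_n|^2 = 20.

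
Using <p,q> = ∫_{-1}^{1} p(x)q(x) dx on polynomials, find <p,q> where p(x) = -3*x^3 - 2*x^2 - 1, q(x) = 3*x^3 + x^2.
<p,q> = -424/105

Expand the product: p(x)·q(x) = -9*x^6 - 9*x^5 - 2*x^4 - 3*x^3 - x^2.
∫_{-1}^{1} of each monomial x^k gives [2/(k+1) if k even, 0 if k odd]. Integrating term-by-term (or equivalently evaluating the antiderivative F(x) = -9*x^7/7 - 3*x^6/2 - 2*x^5/5 - 3*x^4/4 - x^3/3 at the endpoints):
  F(1) − F(−1) = -1793/420 − (-97/420) = -424/105.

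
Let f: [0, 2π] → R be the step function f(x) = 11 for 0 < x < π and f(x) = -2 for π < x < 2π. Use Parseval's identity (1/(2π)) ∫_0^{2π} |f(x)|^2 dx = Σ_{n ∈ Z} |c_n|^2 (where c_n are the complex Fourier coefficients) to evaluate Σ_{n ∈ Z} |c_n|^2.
Σ |c_n|^2 = 125/2

Parseval equates the L^2 energy of f (normalised by 1/(2π)) with the ℓ^2 sum of its Fourier coefficients: (1/(2π)) ∫_0^{2π} |f|^2 = Σ |c_n|^2.
Compute the left side: (1/(2π)) [∫_0^π 11^2 dx + ∫_π^{2π} (-2)^2 dx] = (1/(2π)) · (121π + 4π) = (121 + 4)/2 = 125/2.
So Σ_{n ∈ Z} |c_n|^2 = 125/2.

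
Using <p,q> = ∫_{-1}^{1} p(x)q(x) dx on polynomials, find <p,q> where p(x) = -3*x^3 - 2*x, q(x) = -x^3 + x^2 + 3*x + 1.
<p,q> = -208/35

Expand the product: p(x)·q(x) = 3*x^6 - 3*x^5 - 7*x^4 - 5*x^3 - 6*x^2 - 2*x.
∫_{-1}^{1} of each monomial x^k gives [2/(k+1) if k even, 0 if k odd]. Integrating term-by-term (or equivalently evaluating the antiderivative F(x) = 3*x^7/7 - x^6/2 - 7*x^5/5 - 5*x^4/4 - 2*x^3 - x^2 at the endpoints):
  F(1) − F(−1) = -801/140 − (31/140) = -208/35.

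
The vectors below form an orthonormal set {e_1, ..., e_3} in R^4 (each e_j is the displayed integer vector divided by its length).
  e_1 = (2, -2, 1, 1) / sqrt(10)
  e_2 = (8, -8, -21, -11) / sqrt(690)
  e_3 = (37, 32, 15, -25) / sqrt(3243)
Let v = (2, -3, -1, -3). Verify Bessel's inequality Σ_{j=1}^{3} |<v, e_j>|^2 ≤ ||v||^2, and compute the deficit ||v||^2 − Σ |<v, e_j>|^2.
Σ |<v, e_j>|^2 = 792/47; ||v||^2 = 23; deficit = 289/47

Write each e_j = u_j / sqrt(<u_j, u_j>) where u_j is the displayed integer vector. Then <v, e_j> = <v, u_j> / sqrt(<u_j, u_j>), so |<v, e_j>|^2 = <v, u_j>^2 / <u_j, u_j>.
Coefficients: <v, e_1> = 6/sqrt(10), <v, e_2> = 94/sqrt(690), <v, e_3> = 38/sqrt(3243).
Square and sum: Σ |<v, e_j>|^2 = 792/47.
Compute ||v||^2 = v·v = 23.
Deficit = 23 − 792/47 = 289/47 ≥ 0, confirming Bessel's inequality. (The deficit equals ||v − Σ <v,e_j> e_j||^2, the squared distance from v to span{e_j}.)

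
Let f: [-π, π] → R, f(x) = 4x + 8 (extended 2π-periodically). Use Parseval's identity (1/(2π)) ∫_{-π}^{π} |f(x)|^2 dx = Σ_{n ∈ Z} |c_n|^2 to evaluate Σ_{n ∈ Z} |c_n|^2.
Σ |c_n|^2 = 16π^2/3 + 64

Expand and integrate term by term over [-π, π]:
  ∫ (4x)^2 dx = 16·(2π^3/3); ∫ 2·4·(8)·x dx = 0 (odd integrand); ∫ 8^2 dx = 64·2π.
So (1/(2π)) ∫_{-π}^{π} (4x + 8)^2 dx = 16π^2/3 + 64 = 16π^2/3 + 64.
Parseval ⇒ Σ |c_n|^2 = 16π^2/3 + 64.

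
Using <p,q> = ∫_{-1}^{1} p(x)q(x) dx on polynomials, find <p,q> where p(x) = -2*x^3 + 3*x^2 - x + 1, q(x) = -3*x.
<p,q> = 22/5

Expand the product: p(x)·q(x) = 6*x^4 - 9*x^3 + 3*x^2 - 3*x.
∫_{-1}^{1} of each monomial x^k gives [2/(k+1) if k even, 0 if k odd]. Integrating term-by-term (or equivalently evaluating the antiderivative F(x) = 6*x^5/5 - 9*x^4/4 + x^3 - 3*x^2/2 at the endpoints):
  F(1) − F(−1) = -31/20 − (-119/20) = 22/5.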